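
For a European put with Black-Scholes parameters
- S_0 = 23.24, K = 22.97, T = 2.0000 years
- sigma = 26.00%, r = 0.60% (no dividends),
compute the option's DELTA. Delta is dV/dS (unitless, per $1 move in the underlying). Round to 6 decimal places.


Answer: Delta = -0.401965

Derivation:
d1 = 0.2482649605; d2 = -0.1194305657
phi(d1) = 0.3868352920; exp(-qT) = 1.0000000000; exp(-rT) = 0.9880717129
N(-d1) = 0.4019647040
Delta = -exp(-qT) * N(-d1) = -1.0000000000 * 0.4019647040 = -0.401965


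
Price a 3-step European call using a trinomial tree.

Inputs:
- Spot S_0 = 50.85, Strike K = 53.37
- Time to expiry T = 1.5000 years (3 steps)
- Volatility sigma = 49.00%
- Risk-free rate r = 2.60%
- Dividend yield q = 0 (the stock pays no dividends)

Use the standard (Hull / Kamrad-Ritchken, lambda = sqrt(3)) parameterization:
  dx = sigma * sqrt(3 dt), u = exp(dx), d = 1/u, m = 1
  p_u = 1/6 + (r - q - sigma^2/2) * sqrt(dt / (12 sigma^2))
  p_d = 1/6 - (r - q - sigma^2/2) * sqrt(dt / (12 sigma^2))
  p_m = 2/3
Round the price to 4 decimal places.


Answer: Price = V(0,0) = 10.9213

Derivation:
dt = T/N = 0.500000; dx = sigma*sqrt(3*dt) = 0.600125
u = exp(dx) = 1.822347; d = 1/u = 0.548743
p_u = 0.127487, p_m = 0.666667, p_d = 0.205846
Discount per step: exp(-r*dt) = 0.987084
Stock lattice S(k, j) with j the centered position index:
  k=0: S(0,+0) = 50.8500
  k=1: S(1,-1) = 27.9036; S(1,+0) = 50.8500; S(1,+1) = 92.6663
  k=2: S(2,-2) = 15.3119; S(2,-1) = 27.9036; S(2,+0) = 50.8500; S(2,+1) = 92.6663; S(2,+2) = 168.8702
  k=3: S(3,-3) = 8.4023; S(3,-2) = 15.3119; S(3,-1) = 27.9036; S(3,+0) = 50.8500; S(3,+1) = 92.6663; S(3,+2) = 168.8702; S(3,+3) = 307.7399
Terminal payoffs V(N, j) = max(S_T - K, 0):
  V(3,-3) = 0.000000; V(3,-2) = 0.000000; V(3,-1) = 0.000000; V(3,+0) = 0.000000; V(3,+1) = 39.296322; V(3,+2) = 115.500153; V(3,+3) = 254.369942
Backward induction: V(k, j) = exp(-r*dt) * [p_u * V(k+1, j+1) + p_m * V(k+1, j) + p_d * V(k+1, j-1)]
  V(2,-2) = exp(-r*dt) * [p_u*0.000000 + p_m*0.000000 + p_d*0.000000] = 0.000000
  V(2,-1) = exp(-r*dt) * [p_u*0.000000 + p_m*0.000000 + p_d*0.000000] = 0.000000
  V(2,+0) = exp(-r*dt) * [p_u*39.296322 + p_m*0.000000 + p_d*0.000000] = 4.945077
  V(2,+1) = exp(-r*dt) * [p_u*115.500153 + p_m*39.296322 + p_d*0.000000] = 40.393807
  V(2,+2) = exp(-r*dt) * [p_u*254.369942 + p_m*115.500153 + p_d*39.296322] = 116.000190
  V(1,-1) = exp(-r*dt) * [p_u*4.945077 + p_m*0.000000 + p_d*0.000000] = 0.622292
  V(1,+0) = exp(-r*dt) * [p_u*40.393807 + p_m*4.945077 + p_d*0.000000] = 8.337324
  V(1,+1) = exp(-r*dt) * [p_u*116.000190 + p_m*40.393807 + p_d*4.945077] = 42.183715
  V(0,+0) = exp(-r*dt) * [p_u*42.183715 + p_m*8.337324 + p_d*0.622292] = 10.921298


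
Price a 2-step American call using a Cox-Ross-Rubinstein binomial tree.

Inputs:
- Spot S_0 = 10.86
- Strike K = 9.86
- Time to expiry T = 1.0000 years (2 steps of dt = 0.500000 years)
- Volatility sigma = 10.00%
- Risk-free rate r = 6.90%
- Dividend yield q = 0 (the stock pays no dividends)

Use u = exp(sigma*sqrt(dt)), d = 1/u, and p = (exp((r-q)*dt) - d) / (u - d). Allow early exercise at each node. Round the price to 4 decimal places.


dt = T/N = 0.500000
u = exp(sigma*sqrt(dt)) = 1.073271; d = 1/u = 0.931731
p = (exp((r-q)*dt) - d) / (u - d) = 0.730332
Discount per step: exp(-r*dt) = 0.966088
Stock lattice S(k, i) with i counting down-moves:
  k=0: S(0,0) = 10.8600
  k=1: S(1,0) = 11.6557; S(1,1) = 10.1186
  k=2: S(2,0) = 12.5097; S(2,1) = 10.8600; S(2,2) = 9.4278
Terminal payoffs V(N, i) = max(S_T - K, 0):
  V(2,0) = 2.649742; V(2,1) = 1.000000; V(2,2) = 0.000000
Backward induction: V(k, i) = exp(-r*dt) * [p * V(k+1, i) + (1-p) * V(k+1, i+1)]; then take max(V_cont, immediate exercise) for American.
  V(1,0) = exp(-r*dt) * [p*2.649742 + (1-p)*1.000000] = 2.130088; exercise = 1.795719; V(1,0) = max -> 2.130088
  V(1,1) = exp(-r*dt) * [p*1.000000 + (1-p)*0.000000] = 0.705565; exercise = 0.258603; V(1,1) = max -> 0.705565
  V(0,0) = exp(-r*dt) * [p*2.130088 + (1-p)*0.705565] = 1.686732; exercise = 1.000000; V(0,0) = max -> 1.686732

Answer: Price = V(0,0) = 1.6867


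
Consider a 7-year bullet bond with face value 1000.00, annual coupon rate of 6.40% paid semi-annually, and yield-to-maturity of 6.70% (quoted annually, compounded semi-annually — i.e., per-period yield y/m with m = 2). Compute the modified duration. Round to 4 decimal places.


Answer: Modified duration = 5.5517

Derivation:
Coupon per period c = face * coupon_rate / m = 32.000000
Periods per year m = 2; per-period yield y/m = 0.033500
Number of cashflows N = 14
Cashflows (t years, CF_t, discount factor 1/(1+y/m)^(m*t), PV):
  t = 0.5000: CF_t = 32.000000, DF = 0.967586, PV = 30.962748
  t = 1.0000: CF_t = 32.000000, DF = 0.936222, PV = 29.959118
  t = 1.5000: CF_t = 32.000000, DF = 0.905876, PV = 28.988019
  t = 2.0000: CF_t = 32.000000, DF = 0.876512, PV = 28.048398
  t = 2.5000: CF_t = 32.000000, DF = 0.848101, PV = 27.139233
  t = 3.0000: CF_t = 32.000000, DF = 0.820611, PV = 26.259539
  t = 3.5000: CF_t = 32.000000, DF = 0.794011, PV = 25.408359
  t = 4.0000: CF_t = 32.000000, DF = 0.768274, PV = 24.584769
  t = 4.5000: CF_t = 32.000000, DF = 0.743371, PV = 23.787875
  t = 5.0000: CF_t = 32.000000, DF = 0.719275, PV = 23.016812
  t = 5.5000: CF_t = 32.000000, DF = 0.695961, PV = 22.270742
  t = 6.0000: CF_t = 32.000000, DF = 0.673402, PV = 21.548855
  t = 6.5000: CF_t = 32.000000, DF = 0.651574, PV = 20.850368
  t = 7.0000: CF_t = 1032.000000, DF = 0.630454, PV = 650.628321
Price P = sum_t PV_t = 983.453155
First compute Macaulay numerator sum_t t * PV_t:
  t * PV_t at t = 0.5000: 15.481374
  t * PV_t at t = 1.0000: 29.959118
  t * PV_t at t = 1.5000: 43.482028
  t * PV_t at t = 2.0000: 56.096795
  t * PV_t at t = 2.5000: 67.848083
  t * PV_t at t = 3.0000: 78.778616
  t * PV_t at t = 3.5000: 88.929255
  t * PV_t at t = 4.0000: 98.339076
  t * PV_t at t = 4.5000: 107.045438
  t * PV_t at t = 5.0000: 115.084060
  t * PV_t at t = 5.5000: 122.489081
  t * PV_t at t = 6.0000: 129.293132
  t * PV_t at t = 6.5000: 135.527392
  t * PV_t at t = 7.0000: 4554.398249
Macaulay duration D = 5642.751698 / 983.453155 = 5.737692
Modified duration = D / (1 + y/m) = 5.737692 / (1 + 0.033500) = 5.551710


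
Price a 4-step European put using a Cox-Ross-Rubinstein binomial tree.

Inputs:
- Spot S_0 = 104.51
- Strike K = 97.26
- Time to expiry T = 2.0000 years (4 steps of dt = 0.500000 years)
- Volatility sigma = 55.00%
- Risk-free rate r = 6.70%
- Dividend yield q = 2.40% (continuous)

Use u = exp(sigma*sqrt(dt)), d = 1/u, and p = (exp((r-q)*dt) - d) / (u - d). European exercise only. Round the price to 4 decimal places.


dt = T/N = 0.500000
u = exp(sigma*sqrt(dt)) = 1.475370; d = 1/u = 0.677796
p = (exp((r-q)*dt) - d) / (u - d) = 0.431229
Discount per step: exp(-r*dt) = 0.967055
Stock lattice S(k, i) with i counting down-moves:
  k=0: S(0,0) = 104.5100
  k=1: S(1,0) = 154.1909; S(1,1) = 70.8365
  k=2: S(2,0) = 227.4886; S(2,1) = 104.5100; S(2,2) = 48.0127
  k=3: S(3,0) = 335.6299; S(3,1) = 154.1909; S(3,2) = 70.8365; S(3,3) = 32.5428
  k=4: S(4,0) = 495.1782; S(4,1) = 227.4886; S(4,2) = 104.5100; S(4,3) = 48.0127; S(4,4) = 22.0574
Terminal payoffs V(N, i) = max(K - S_T, 0):
  V(4,0) = 0.000000; V(4,1) = 0.000000; V(4,2) = 0.000000; V(4,3) = 49.247312; V(4,4) = 75.202607
Backward induction: V(k, i) = exp(-r*dt) * [p * V(k+1, i) + (1-p) * V(k+1, i+1)].
  V(3,0) = exp(-r*dt) * [p*0.000000 + (1-p)*0.000000] = 0.000000
  V(3,1) = exp(-r*dt) * [p*0.000000 + (1-p)*0.000000] = 0.000000
  V(3,2) = exp(-r*dt) * [p*0.000000 + (1-p)*49.247312] = 27.087653
  V(3,3) = exp(-r*dt) * [p*49.247312 + (1-p)*75.202607] = 61.901127
  V(2,0) = exp(-r*dt) * [p*0.000000 + (1-p)*0.000000] = 0.000000
  V(2,1) = exp(-r*dt) * [p*0.000000 + (1-p)*27.087653] = 14.899106
  V(2,2) = exp(-r*dt) * [p*27.087653 + (1-p)*61.901127] = 45.343811
  V(1,0) = exp(-r*dt) * [p*0.000000 + (1-p)*14.899106] = 8.195002
  V(1,1) = exp(-r*dt) * [p*14.899106 + (1-p)*45.343811] = 31.153850
  V(0,0) = exp(-r*dt) * [p*8.195002 + (1-p)*31.153850] = 20.553144

Answer: Price = V(0,0) = 20.5531


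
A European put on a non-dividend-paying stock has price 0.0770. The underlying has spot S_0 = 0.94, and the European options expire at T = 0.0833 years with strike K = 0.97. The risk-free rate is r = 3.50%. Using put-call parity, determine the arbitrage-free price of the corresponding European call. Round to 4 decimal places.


Answer: Call price = 0.0498

Derivation:
Put-call parity: C - P = S_0 * exp(-qT) - K * exp(-rT).
S_0 * exp(-qT) = 0.9400 * 1.00000000 = 0.94000000
K * exp(-rT) = 0.9700 * 0.99708875 = 0.96717608
C = P + S*exp(-qT) - K*exp(-rT)
C = 0.0770 + 0.94000000 - 0.96717608 = 0.0498


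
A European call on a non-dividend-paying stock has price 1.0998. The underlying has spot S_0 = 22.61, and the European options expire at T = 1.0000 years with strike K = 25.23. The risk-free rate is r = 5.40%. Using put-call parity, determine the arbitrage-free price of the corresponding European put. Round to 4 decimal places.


Answer: Put price = 2.3935

Derivation:
Put-call parity: C - P = S_0 * exp(-qT) - K * exp(-rT).
S_0 * exp(-qT) = 22.6100 * 1.00000000 = 22.61000000
K * exp(-rT) = 25.2300 * 0.94743211 = 23.90371205
P = C - S*exp(-qT) + K*exp(-rT)
P = 1.0998 - 22.61000000 + 23.90371205 = 2.3935


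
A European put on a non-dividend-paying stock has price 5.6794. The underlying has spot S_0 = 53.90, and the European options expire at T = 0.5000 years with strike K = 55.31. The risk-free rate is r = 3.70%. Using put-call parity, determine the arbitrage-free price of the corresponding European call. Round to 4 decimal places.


Answer: Call price = 5.2832

Derivation:
Put-call parity: C - P = S_0 * exp(-qT) - K * exp(-rT).
S_0 * exp(-qT) = 53.9000 * 1.00000000 = 53.90000000
K * exp(-rT) = 55.3100 * 0.98167007 = 54.29617183
C = P + S*exp(-qT) - K*exp(-rT)
C = 5.6794 + 53.90000000 - 54.29617183 = 5.2832


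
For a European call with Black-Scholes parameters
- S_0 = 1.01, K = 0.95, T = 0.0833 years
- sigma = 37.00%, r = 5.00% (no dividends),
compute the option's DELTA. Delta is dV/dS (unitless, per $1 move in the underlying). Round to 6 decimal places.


Answer: Delta = 0.747263

Derivation:
d1 = 0.6659008513; d2 = 0.5591124156
phi(d1) = 0.3196110456; exp(-qT) = 1.0000000000; exp(-rT) = 0.9958436616
N(d1) = 0.7472627618
Delta = exp(-qT) * N(d1) = 1.0000000000 * 0.7472627618 = 0.747263


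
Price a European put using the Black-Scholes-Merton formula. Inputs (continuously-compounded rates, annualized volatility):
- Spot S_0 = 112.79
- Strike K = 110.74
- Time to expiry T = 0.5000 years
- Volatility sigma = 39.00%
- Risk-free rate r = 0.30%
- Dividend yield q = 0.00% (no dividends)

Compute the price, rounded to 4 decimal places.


Answer: Price = 11.1716

Derivation:
d1 = (ln(S/K) + (r - q + 0.5*sigma^2) * T) / (sigma * sqrt(T)) = 0.20983873
d2 = d1 - sigma * sqrt(T) = -0.06593292
exp(-rT) = 0.99850112; exp(-qT) = 1.00000000
P = K * exp(-rT) * N(-d2) - S_0 * exp(-qT) * N(-d1)
N(-d1) = 0.41689677; N(-d2) = 0.52628438
P = 110.7400 * 0.99850112 * 0.52628438 - 112.7900 * 1.00000000 * 0.41689677 = 11.1716


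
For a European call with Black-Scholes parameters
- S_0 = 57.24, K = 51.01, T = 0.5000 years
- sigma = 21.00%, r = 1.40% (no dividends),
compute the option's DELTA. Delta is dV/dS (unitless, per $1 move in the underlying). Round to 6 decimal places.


Answer: Delta = 0.815246

Derivation:
d1 = 0.8973943527; d2 = 0.7489019286
phi(d1) = 0.2667090686; exp(-qT) = 1.0000000000; exp(-rT) = 0.9930244429
N(d1) = 0.8152457375
Delta = exp(-qT) * N(d1) = 1.0000000000 * 0.8152457375 = 0.815246


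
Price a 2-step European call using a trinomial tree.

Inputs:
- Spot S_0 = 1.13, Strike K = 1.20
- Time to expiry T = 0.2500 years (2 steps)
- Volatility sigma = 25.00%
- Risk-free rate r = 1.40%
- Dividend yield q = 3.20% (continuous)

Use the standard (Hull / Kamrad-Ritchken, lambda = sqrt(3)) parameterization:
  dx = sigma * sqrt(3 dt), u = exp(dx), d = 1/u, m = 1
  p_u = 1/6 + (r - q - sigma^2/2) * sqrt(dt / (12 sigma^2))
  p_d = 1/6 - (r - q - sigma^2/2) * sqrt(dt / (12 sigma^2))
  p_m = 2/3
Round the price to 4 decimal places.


Answer: Price = V(0,0) = 0.0299

Derivation:
dt = T/N = 0.125000; dx = sigma*sqrt(3*dt) = 0.153093
u = exp(dx) = 1.165433; d = 1/u = 0.858050
p_u = 0.146560, p_m = 0.666667, p_d = 0.186773
Discount per step: exp(-r*dt) = 0.998252
Stock lattice S(k, j) with j the centered position index:
  k=0: S(0,+0) = 1.1300
  k=1: S(1,-1) = 0.9696; S(1,+0) = 1.1300; S(1,+1) = 1.3169
  k=2: S(2,-2) = 0.8320; S(2,-1) = 0.9696; S(2,+0) = 1.1300; S(2,+1) = 1.3169; S(2,+2) = 1.5348
Terminal payoffs V(N, j) = max(S_T - K, 0):
  V(2,-2) = 0.000000; V(2,-1) = 0.000000; V(2,+0) = 0.000000; V(2,+1) = 0.116940; V(2,+2) = 0.334806
Backward induction: V(k, j) = exp(-r*dt) * [p_u * V(k+1, j+1) + p_m * V(k+1, j) + p_d * V(k+1, j-1)]
  V(1,-1) = exp(-r*dt) * [p_u*0.000000 + p_m*0.000000 + p_d*0.000000] = 0.000000
  V(1,+0) = exp(-r*dt) * [p_u*0.116940 + p_m*0.000000 + p_d*0.000000] = 0.017109
  V(1,+1) = exp(-r*dt) * [p_u*0.334806 + p_m*0.116940 + p_d*0.000000] = 0.126807
  V(0,+0) = exp(-r*dt) * [p_u*0.126807 + p_m*0.017109 + p_d*0.000000] = 0.029938


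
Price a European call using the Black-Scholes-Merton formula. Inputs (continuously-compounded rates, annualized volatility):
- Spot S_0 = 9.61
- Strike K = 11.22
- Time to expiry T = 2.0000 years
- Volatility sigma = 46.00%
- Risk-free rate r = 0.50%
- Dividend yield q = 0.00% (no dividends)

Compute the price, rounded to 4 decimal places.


d1 = (ln(S/K) + (r - q + 0.5*sigma^2) * T) / (sigma * sqrt(T)) = 0.10254020
d2 = d1 - sigma * sqrt(T) = -0.54799804
exp(-rT) = 0.99004983; exp(-qT) = 1.00000000
C = S_0 * exp(-qT) * N(d1) - K * exp(-rT) * N(d2)
N(d1) = 0.54083605; N(d2) = 0.29184663
C = 9.6100 * 1.00000000 * 0.54083605 - 11.2200 * 0.99004983 * 0.29184663 = 1.9555

Answer: Price = 1.9555


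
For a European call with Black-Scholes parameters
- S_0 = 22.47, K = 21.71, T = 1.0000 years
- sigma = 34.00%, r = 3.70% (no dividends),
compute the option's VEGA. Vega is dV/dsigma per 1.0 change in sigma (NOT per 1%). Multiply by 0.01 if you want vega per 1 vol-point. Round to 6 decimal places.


Answer: Vega = 8.339752

Derivation:
d1 = 0.3800238303; d2 = 0.0400238303
phi(d1) = 0.3711505183; exp(-qT) = 1.0000000000; exp(-rT) = 0.9636761353
Vega = S * exp(-qT) * phi(d1) * sqrt(T) = 22.4700 * 1.0000000000 * 0.3711505183 * 1.0000000000 = 8.339752


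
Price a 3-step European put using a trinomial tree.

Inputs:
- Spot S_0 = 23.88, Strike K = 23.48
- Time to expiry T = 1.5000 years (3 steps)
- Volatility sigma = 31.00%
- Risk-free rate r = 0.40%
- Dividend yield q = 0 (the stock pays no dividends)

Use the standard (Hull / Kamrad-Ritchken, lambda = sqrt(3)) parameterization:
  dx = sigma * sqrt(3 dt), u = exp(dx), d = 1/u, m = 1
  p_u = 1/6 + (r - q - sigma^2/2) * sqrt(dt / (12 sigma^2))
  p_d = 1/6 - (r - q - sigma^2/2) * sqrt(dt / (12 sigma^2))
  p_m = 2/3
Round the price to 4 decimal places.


dt = T/N = 0.500000; dx = sigma*sqrt(3*dt) = 0.379671
u = exp(dx) = 1.461803; d = 1/u = 0.684086
p_u = 0.137661, p_m = 0.666667, p_d = 0.195672
Discount per step: exp(-r*dt) = 0.998002
Stock lattice S(k, j) with j the centered position index:
  k=0: S(0,+0) = 23.8800
  k=1: S(1,-1) = 16.3360; S(1,+0) = 23.8800; S(1,+1) = 34.9079
  k=2: S(2,-2) = 11.1752; S(2,-1) = 16.3360; S(2,+0) = 23.8800; S(2,+1) = 34.9079; S(2,+2) = 51.0284
  k=3: S(3,-3) = 7.6448; S(3,-2) = 11.1752; S(3,-1) = 16.3360; S(3,+0) = 23.8800; S(3,+1) = 34.9079; S(3,+2) = 51.0284; S(3,+3) = 74.5935
Terminal payoffs V(N, j) = max(K - S_T, 0):
  V(3,-3) = 15.835178; V(3,-2) = 12.304773; V(3,-1) = 7.144014; V(3,+0) = 0.000000; V(3,+1) = 0.000000; V(3,+2) = 0.000000; V(3,+3) = 0.000000
Backward induction: V(k, j) = exp(-r*dt) * [p_u * V(k+1, j+1) + p_m * V(k+1, j) + p_d * V(k+1, j-1)]
  V(2,-2) = exp(-r*dt) * [p_u*7.144014 + p_m*12.304773 + p_d*15.835178] = 12.260592
  V(2,-1) = exp(-r*dt) * [p_u*0.000000 + p_m*7.144014 + p_d*12.304773] = 7.156050
  V(2,+0) = exp(-r*dt) * [p_u*0.000000 + p_m*0.000000 + p_d*7.144014] = 1.395091
  V(2,+1) = exp(-r*dt) * [p_u*0.000000 + p_m*0.000000 + p_d*0.000000] = 0.000000
  V(2,+2) = exp(-r*dt) * [p_u*0.000000 + p_m*0.000000 + p_d*0.000000] = 0.000000
  V(1,-1) = exp(-r*dt) * [p_u*1.395091 + p_m*7.156050 + p_d*12.260592] = 7.347096
  V(1,+0) = exp(-r*dt) * [p_u*0.000000 + p_m*1.395091 + p_d*7.156050] = 2.325644
  V(1,+1) = exp(-r*dt) * [p_u*0.000000 + p_m*0.000000 + p_d*1.395091] = 0.272435
  V(0,+0) = exp(-r*dt) * [p_u*0.272435 + p_m*2.325644 + p_d*7.347096] = 3.019509

Answer: Price = V(0,0) = 3.0195


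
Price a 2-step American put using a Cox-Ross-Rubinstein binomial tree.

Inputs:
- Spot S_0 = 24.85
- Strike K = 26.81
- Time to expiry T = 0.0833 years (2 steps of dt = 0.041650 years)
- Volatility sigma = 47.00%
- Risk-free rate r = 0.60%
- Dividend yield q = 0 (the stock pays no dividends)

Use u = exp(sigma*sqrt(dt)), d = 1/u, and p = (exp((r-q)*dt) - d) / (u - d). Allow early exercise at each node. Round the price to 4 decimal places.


dt = T/N = 0.041650
u = exp(sigma*sqrt(dt)) = 1.100670; d = 1/u = 0.908537
p = (exp((r-q)*dt) - d) / (u - d) = 0.477339
Discount per step: exp(-r*dt) = 0.999750
Stock lattice S(k, i) with i counting down-moves:
  k=0: S(0,0) = 24.8500
  k=1: S(1,0) = 27.3517; S(1,1) = 22.5772
  k=2: S(2,0) = 30.1051; S(2,1) = 24.8500; S(2,2) = 20.5122
Terminal payoffs V(N, i) = max(K - S_T, 0):
  V(2,0) = 0.000000; V(2,1) = 1.960000; V(2,2) = 6.297808
Backward induction: V(k, i) = exp(-r*dt) * [p * V(k+1, i) + (1-p) * V(k+1, i+1)]; then take max(V_cont, immediate exercise) for American.
  V(1,0) = exp(-r*dt) * [p*0.000000 + (1-p)*1.960000] = 1.024159; exercise = 0.000000; V(1,0) = max -> 1.024159
  V(1,1) = exp(-r*dt) * [p*1.960000 + (1-p)*6.297808] = 4.226145; exercise = 4.232844; V(1,1) = max -> 4.232844
  V(0,0) = exp(-r*dt) * [p*1.024159 + (1-p)*4.232844] = 2.700537; exercise = 1.960000; V(0,0) = max -> 2.700537

Answer: Price = V(0,0) = 2.7005


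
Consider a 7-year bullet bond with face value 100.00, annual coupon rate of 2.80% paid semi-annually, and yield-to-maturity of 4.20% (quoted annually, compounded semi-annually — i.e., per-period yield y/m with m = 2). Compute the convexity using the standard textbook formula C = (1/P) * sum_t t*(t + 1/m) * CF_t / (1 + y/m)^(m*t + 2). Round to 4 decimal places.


Coupon per period c = face * coupon_rate / m = 1.400000
Periods per year m = 2; per-period yield y/m = 0.021000
Number of cashflows N = 14
Cashflows (t years, CF_t, discount factor 1/(1+y/m)^(m*t), PV):
  t = 0.5000: CF_t = 1.400000, DF = 0.979432, PV = 1.371205
  t = 1.0000: CF_t = 1.400000, DF = 0.959287, PV = 1.343002
  t = 1.5000: CF_t = 1.400000, DF = 0.939556, PV = 1.315379
  t = 2.0000: CF_t = 1.400000, DF = 0.920231, PV = 1.288324
  t = 2.5000: CF_t = 1.400000, DF = 0.901304, PV = 1.261826
  t = 3.0000: CF_t = 1.400000, DF = 0.882766, PV = 1.235872
  t = 3.5000: CF_t = 1.400000, DF = 0.864609, PV = 1.210453
  t = 4.0000: CF_t = 1.400000, DF = 0.846826, PV = 1.185556
  t = 4.5000: CF_t = 1.400000, DF = 0.829408, PV = 1.161171
  t = 5.0000: CF_t = 1.400000, DF = 0.812349, PV = 1.137288
  t = 5.5000: CF_t = 1.400000, DF = 0.795640, PV = 1.113897
  t = 6.0000: CF_t = 1.400000, DF = 0.779276, PV = 1.090986
  t = 6.5000: CF_t = 1.400000, DF = 0.763247, PV = 1.068546
  t = 7.0000: CF_t = 101.400000, DF = 0.747549, PV = 75.801459
Price P = sum_t PV_t = 91.584964
Convexity numerator sum_t t*(t + 1/m) * CF_t / (1+y/m)^(m*t + 2):
  t = 0.5000: term = 0.657689
  t = 1.0000: term = 1.932486
  t = 1.5000: term = 3.785477
  t = 2.0000: term = 6.179361
  t = 2.5000: term = 9.078396
  t = 3.0000: term = 12.448339
  t = 3.5000: term = 16.256401
  t = 4.0000: term = 20.471191
  t = 4.5000: term = 25.062673
  t = 5.0000: term = 30.002112
  t = 5.5000: term = 35.262031
  t = 6.0000: term = 40.816170
  t = 6.5000: term = 46.639437
  t = 7.0000: term = 3817.555723
Convexity = (1/P) * sum = 4066.147487 / 91.584964 = 44.397544

Answer: Convexity = 44.3975


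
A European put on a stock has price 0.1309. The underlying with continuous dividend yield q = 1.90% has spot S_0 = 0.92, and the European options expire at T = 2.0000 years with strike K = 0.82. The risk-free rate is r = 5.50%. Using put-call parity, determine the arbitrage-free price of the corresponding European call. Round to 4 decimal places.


Answer: Call price = 0.2820

Derivation:
Put-call parity: C - P = S_0 * exp(-qT) - K * exp(-rT).
S_0 * exp(-qT) = 0.9200 * 0.96271294 = 0.88569591
K * exp(-rT) = 0.8200 * 0.89583414 = 0.73458399
C = P + S*exp(-qT) - K*exp(-rT)
C = 0.1309 + 0.88569591 - 0.73458399 = 0.2820


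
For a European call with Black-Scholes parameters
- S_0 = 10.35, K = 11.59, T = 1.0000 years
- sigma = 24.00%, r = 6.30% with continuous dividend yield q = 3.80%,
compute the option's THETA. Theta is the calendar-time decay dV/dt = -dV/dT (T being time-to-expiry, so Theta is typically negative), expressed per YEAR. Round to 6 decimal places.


d1 = -0.2473172402; d2 = -0.4873172402
phi(d1) = 0.3869261458; exp(-qT) = 0.9627129409; exp(-rT) = 0.9389434737
Theta = -S*exp(-qT)*phi(d1)*sigma/(2*sqrt(T)) - r*K*exp(-rT)*N(d2) + q*S*exp(-qT)*N(d1)
N(d1) = 0.4023313587; N(d2) = 0.3130167660; sqrt(T) = 1.0000000000
Term 1 = -10.3500 * 0.9627129409 * 0.3869261458 * 0.2400 / (2 * 1.0000000000) = -0.4626435192
Term 2 = -0.0630 * 11.5900 * 0.9389434737 * 0.3130167660 = -0.2146006501
Term 3 = 0.0380 * 10.3500 * 0.9627129409 * 0.4023313587 = 0.1523367339
Theta = -0.4626435192 + (-0.2146006501) + (0.1523367339) = -0.524907

Answer: Theta = -0.524907


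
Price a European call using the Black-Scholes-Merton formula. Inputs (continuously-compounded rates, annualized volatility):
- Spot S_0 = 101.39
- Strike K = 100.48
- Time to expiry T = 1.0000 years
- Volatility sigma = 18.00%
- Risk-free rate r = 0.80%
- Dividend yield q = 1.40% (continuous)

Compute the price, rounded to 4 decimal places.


d1 = (ln(S/K) + (r - q + 0.5*sigma^2) * T) / (sigma * sqrt(T)) = 0.10675425
d2 = d1 - sigma * sqrt(T) = -0.07324575
exp(-rT) = 0.99203191; exp(-qT) = 0.98609754
C = S_0 * exp(-qT) * N(d1) - K * exp(-rT) * N(d2)
N(d1) = 0.54250803; N(d2) = 0.47080528
C = 101.3900 * 0.98609754 * 0.54250803 - 100.4800 * 0.99203191 * 0.47080528 = 7.3106

Answer: Price = 7.3106


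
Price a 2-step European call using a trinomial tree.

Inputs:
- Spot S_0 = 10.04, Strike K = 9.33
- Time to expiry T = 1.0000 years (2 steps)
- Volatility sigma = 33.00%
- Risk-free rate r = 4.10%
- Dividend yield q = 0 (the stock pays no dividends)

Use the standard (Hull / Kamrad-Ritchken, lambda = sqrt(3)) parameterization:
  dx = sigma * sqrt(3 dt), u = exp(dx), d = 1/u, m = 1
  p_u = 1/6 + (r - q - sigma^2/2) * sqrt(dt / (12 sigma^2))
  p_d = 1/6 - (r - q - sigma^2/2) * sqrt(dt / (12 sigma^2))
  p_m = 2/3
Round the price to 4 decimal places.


Answer: Price = V(0,0) = 1.8156

Derivation:
dt = T/N = 0.500000; dx = sigma*sqrt(3*dt) = 0.404166
u = exp(dx) = 1.498052; d = 1/u = 0.667533
p_u = 0.158347, p_m = 0.666667, p_d = 0.174986
Discount per step: exp(-r*dt) = 0.979709
Stock lattice S(k, j) with j the centered position index:
  k=0: S(0,+0) = 10.0400
  k=1: S(1,-1) = 6.7020; S(1,+0) = 10.0400; S(1,+1) = 15.0404
  k=2: S(2,-2) = 4.4738; S(2,-1) = 6.7020; S(2,+0) = 10.0400; S(2,+1) = 15.0404; S(2,+2) = 22.5314
Terminal payoffs V(N, j) = max(S_T - K, 0):
  V(2,-2) = 0.000000; V(2,-1) = 0.000000; V(2,+0) = 0.710000; V(2,+1) = 5.710445; V(2,+2) = 13.201374
Backward induction: V(k, j) = exp(-r*dt) * [p_u * V(k+1, j+1) + p_m * V(k+1, j) + p_d * V(k+1, j-1)]
  V(1,-1) = exp(-r*dt) * [p_u*0.710000 + p_m*0.000000 + p_d*0.000000] = 0.110145
  V(1,+0) = exp(-r*dt) * [p_u*5.710445 + p_m*0.710000 + p_d*0.000000] = 1.349613
  V(1,+1) = exp(-r*dt) * [p_u*13.201374 + p_m*5.710445 + p_d*0.710000] = 5.899416
  V(0,+0) = exp(-r*dt) * [p_u*5.899416 + p_m*1.349613 + p_d*0.110145] = 1.815568


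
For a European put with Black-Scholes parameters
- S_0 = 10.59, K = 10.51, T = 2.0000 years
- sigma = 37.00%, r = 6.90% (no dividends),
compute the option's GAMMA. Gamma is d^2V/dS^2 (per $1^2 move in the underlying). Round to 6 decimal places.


Answer: Gamma = 0.062232

Derivation:
d1 = 0.5398530459; d2 = 0.0165940279
phi(d1) = 0.3448453619; exp(-qT) = 1.0000000000; exp(-rT) = 0.8710986917
Gamma = exp(-qT) * phi(d1) / (S * sigma * sqrt(T)) = 1.0000000000 * 0.3448453619 / (10.5900 * 0.3700 * 1.4142135624) = 0.062232


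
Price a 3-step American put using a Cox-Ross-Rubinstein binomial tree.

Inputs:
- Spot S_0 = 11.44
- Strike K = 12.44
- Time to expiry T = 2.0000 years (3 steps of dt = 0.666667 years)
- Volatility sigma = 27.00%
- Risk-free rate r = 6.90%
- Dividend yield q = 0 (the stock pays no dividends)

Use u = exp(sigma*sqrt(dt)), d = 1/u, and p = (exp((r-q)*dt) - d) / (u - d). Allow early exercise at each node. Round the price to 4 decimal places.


dt = T/N = 0.666667
u = exp(sigma*sqrt(dt)) = 1.246643; d = 1/u = 0.802154
p = (exp((r-q)*dt) - d) / (u - d) = 0.551016
Discount per step: exp(-r*dt) = 0.955042
Stock lattice S(k, i) with i counting down-moves:
  k=0: S(0,0) = 11.4400
  k=1: S(1,0) = 14.2616; S(1,1) = 9.1766
  k=2: S(2,0) = 17.7791; S(2,1) = 11.4400; S(2,2) = 7.3611
  k=3: S(3,0) = 22.1642; S(3,1) = 14.2616; S(3,2) = 9.1766; S(3,3) = 5.9047
Terminal payoffs V(N, i) = max(K - S_T, 0):
  V(3,0) = 0.000000; V(3,1) = 0.000000; V(3,2) = 3.263353; V(3,3) = 6.535270
Backward induction: V(k, i) = exp(-r*dt) * [p * V(k+1, i) + (1-p) * V(k+1, i+1)]; then take max(V_cont, immediate exercise) for American.
  V(2,0) = exp(-r*dt) * [p*0.000000 + (1-p)*0.000000] = 0.000000; exercise = 0.000000; V(2,0) = max -> 0.000000
  V(2,1) = exp(-r*dt) * [p*0.000000 + (1-p)*3.263353] = 1.399322; exercise = 1.000000; V(2,1) = max -> 1.399322
  V(2,2) = exp(-r*dt) * [p*3.263353 + (1-p)*6.535270] = 4.519633; exercise = 5.078911; V(2,2) = max -> 5.078911
  V(1,0) = exp(-r*dt) * [p*0.000000 + (1-p)*1.399322] = 0.600028; exercise = 0.000000; V(1,0) = max -> 0.600028
  V(1,1) = exp(-r*dt) * [p*1.399322 + (1-p)*5.078911] = 2.914215; exercise = 3.263353; V(1,1) = max -> 3.263353
  V(0,0) = exp(-r*dt) * [p*0.600028 + (1-p)*3.263353] = 1.715083; exercise = 1.000000; V(0,0) = max -> 1.715083

Answer: Price = V(0,0) = 1.7151


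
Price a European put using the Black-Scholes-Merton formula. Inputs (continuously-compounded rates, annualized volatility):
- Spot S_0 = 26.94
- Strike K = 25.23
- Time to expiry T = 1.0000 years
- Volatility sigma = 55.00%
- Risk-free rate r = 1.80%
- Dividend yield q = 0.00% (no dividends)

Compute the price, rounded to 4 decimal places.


d1 = (ln(S/K) + (r - q + 0.5*sigma^2) * T) / (sigma * sqrt(T)) = 0.42696074
d2 = d1 - sigma * sqrt(T) = -0.12303926
exp(-rT) = 0.98216103; exp(-qT) = 1.00000000
P = K * exp(-rT) * N(-d2) - S_0 * exp(-qT) * N(-d1)
N(-d1) = 0.33470396; N(-d2) = 0.54896199
P = 25.2300 * 0.98216103 * 0.54896199 - 26.9400 * 1.00000000 * 0.33470396 = 4.5863

Answer: Price = 4.5863


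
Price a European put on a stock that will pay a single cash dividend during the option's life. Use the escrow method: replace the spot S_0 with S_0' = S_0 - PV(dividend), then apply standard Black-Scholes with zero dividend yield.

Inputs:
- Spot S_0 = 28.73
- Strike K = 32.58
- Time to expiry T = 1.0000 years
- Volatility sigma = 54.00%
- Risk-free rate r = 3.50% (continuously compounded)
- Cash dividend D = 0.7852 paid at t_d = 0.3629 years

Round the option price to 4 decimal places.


PV(D) = D * exp(-r * t_d) = 0.7852 * 0.98737882 = 0.77528985
S_0' = S_0 - PV(D) = 28.7300 - 0.77528985 = 27.95471015
d1 = (ln(S_0'/K) + (r + sigma^2/2)*T) / (sigma*sqrt(T)) = 0.05127241
d2 = d1 - sigma*sqrt(T) = -0.48872759
exp(-rT) = 0.96560542
N(-d1) = 0.47955423; N(-d2) = 0.68748272
P = K * exp(-rT) * N(-d2) - S_0' * N(-d1) = 32.5800 * 0.96560542 * 0.68748272 - 27.95471015 * 0.47955423 = 8.2220

Answer: Price = 8.2220


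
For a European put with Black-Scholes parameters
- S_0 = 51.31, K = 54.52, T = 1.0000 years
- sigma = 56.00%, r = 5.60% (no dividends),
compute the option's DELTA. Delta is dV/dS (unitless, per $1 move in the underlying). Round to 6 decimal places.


Answer: Delta = -0.392950

Derivation:
d1 = 0.2716393895; d2 = -0.2883606105
phi(d1) = 0.3844919171; exp(-qT) = 1.0000000000; exp(-rT) = 0.9455391359
N(-d1) = 0.3929496547
Delta = -exp(-qT) * N(-d1) = -1.0000000000 * 0.3929496547 = -0.392950


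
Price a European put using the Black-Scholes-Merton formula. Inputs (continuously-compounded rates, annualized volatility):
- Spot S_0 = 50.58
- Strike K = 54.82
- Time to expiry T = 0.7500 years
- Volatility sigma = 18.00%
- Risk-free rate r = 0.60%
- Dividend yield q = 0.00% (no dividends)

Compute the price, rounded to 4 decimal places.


d1 = (ln(S/K) + (r - q + 0.5*sigma^2) * T) / (sigma * sqrt(T)) = -0.40959056
d2 = d1 - sigma * sqrt(T) = -0.56547513
exp(-rT) = 0.99551011; exp(-qT) = 1.00000000
P = K * exp(-rT) * N(-d2) - S_0 * exp(-qT) * N(-d1)
N(-d1) = 0.65894684; N(-d2) = 0.71412468
P = 54.8200 * 0.99551011 * 0.71412468 - 50.5800 * 1.00000000 * 0.65894684 = 5.6430

Answer: Price = 5.6430


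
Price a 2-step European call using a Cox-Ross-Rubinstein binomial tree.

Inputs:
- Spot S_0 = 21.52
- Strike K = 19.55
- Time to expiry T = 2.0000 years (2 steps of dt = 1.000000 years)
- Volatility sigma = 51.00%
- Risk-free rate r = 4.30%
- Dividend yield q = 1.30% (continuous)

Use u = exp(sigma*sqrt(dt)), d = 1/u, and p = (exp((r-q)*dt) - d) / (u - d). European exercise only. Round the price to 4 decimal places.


dt = T/N = 1.000000
u = exp(sigma*sqrt(dt)) = 1.665291; d = 1/u = 0.600496
p = (exp((r-q)*dt) - d) / (u - d) = 0.403795
Discount per step: exp(-r*dt) = 0.957911
Stock lattice S(k, i) with i counting down-moves:
  k=0: S(0,0) = 21.5200
  k=1: S(1,0) = 35.8371; S(1,1) = 12.9227
  k=2: S(2,0) = 59.6792; S(2,1) = 21.5200; S(2,2) = 7.7600
Terminal payoffs V(N, i) = max(S_T - K, 0):
  V(2,0) = 40.129151; V(2,1) = 1.970000; V(2,2) = 0.000000
Backward induction: V(k, i) = exp(-r*dt) * [p * V(k+1, i) + (1-p) * V(k+1, i+1)].
  V(1,0) = exp(-r*dt) * [p*40.129151 + (1-p)*1.970000] = 16.647032
  V(1,1) = exp(-r*dt) * [p*1.970000 + (1-p)*0.000000] = 0.761995
  V(0,0) = exp(-r*dt) * [p*16.647032 + (1-p)*0.761995] = 6.874251

Answer: Price = V(0,0) = 6.8743


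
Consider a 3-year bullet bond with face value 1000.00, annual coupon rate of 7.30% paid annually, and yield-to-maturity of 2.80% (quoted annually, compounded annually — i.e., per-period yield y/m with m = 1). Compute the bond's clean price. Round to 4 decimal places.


Coupon per period c = face * coupon_rate / m = 73.000000
Periods per year m = 1; per-period yield y/m = 0.028000
Number of cashflows N = 3
Cashflows (t years, CF_t, discount factor 1/(1+y/m)^(m*t), PV):
  t = 1.0000: CF_t = 73.000000, DF = 0.972763, PV = 71.011673
  t = 2.0000: CF_t = 73.000000, DF = 0.946267, PV = 69.077503
  t = 3.0000: CF_t = 1073.000000, DF = 0.920493, PV = 987.689366
Price P = sum_t PV_t = 1127.778542

Answer: Price = 1127.7785


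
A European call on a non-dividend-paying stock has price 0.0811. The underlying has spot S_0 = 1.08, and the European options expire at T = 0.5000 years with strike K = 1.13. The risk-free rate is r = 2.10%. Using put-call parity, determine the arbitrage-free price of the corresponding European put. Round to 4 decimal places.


Put-call parity: C - P = S_0 * exp(-qT) - K * exp(-rT).
S_0 * exp(-qT) = 1.0800 * 1.00000000 = 1.08000000
K * exp(-rT) = 1.1300 * 0.98955493 = 1.11819707
P = C - S*exp(-qT) + K*exp(-rT)
P = 0.0811 - 1.08000000 + 1.11819707 = 0.1193

Answer: Put price = 0.1193


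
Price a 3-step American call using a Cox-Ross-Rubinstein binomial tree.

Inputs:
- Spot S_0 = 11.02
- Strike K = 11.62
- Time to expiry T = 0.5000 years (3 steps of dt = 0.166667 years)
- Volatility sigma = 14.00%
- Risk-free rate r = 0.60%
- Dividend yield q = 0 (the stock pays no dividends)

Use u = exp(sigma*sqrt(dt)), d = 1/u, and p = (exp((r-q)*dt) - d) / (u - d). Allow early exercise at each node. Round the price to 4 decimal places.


Answer: Price = V(0,0) = 0.1939

Derivation:
dt = T/N = 0.166667
u = exp(sigma*sqrt(dt)) = 1.058820; d = 1/u = 0.944448
p = (exp((r-q)*dt) - d) / (u - d) = 0.494463
Discount per step: exp(-r*dt) = 0.999000
Stock lattice S(k, i) with i counting down-moves:
  k=0: S(0,0) = 11.0200
  k=1: S(1,0) = 11.6682; S(1,1) = 10.4078
  k=2: S(2,0) = 12.3545; S(2,1) = 11.0200; S(2,2) = 9.8296
  k=3: S(3,0) = 13.0812; S(3,1) = 11.6682; S(3,2) = 10.4078; S(3,3) = 9.2836
Terminal payoffs V(N, i) = max(S_T - K, 0):
  V(3,0) = 1.461200; V(3,1) = 0.048193; V(3,2) = 0.000000; V(3,3) = 0.000000
Backward induction: V(k, i) = exp(-r*dt) * [p * V(k+1, i) + (1-p) * V(k+1, i+1)]; then take max(V_cont, immediate exercise) for American.
  V(2,0) = exp(-r*dt) * [p*1.461200 + (1-p)*0.048193] = 0.746126; exercise = 0.734512; V(2,0) = max -> 0.746126
  V(2,1) = exp(-r*dt) * [p*0.048193 + (1-p)*0.000000] = 0.023806; exercise = 0.000000; V(2,1) = max -> 0.023806
  V(2,2) = exp(-r*dt) * [p*0.000000 + (1-p)*0.000000] = 0.000000; exercise = 0.000000; V(2,2) = max -> 0.000000
  V(1,0) = exp(-r*dt) * [p*0.746126 + (1-p)*0.023806] = 0.380586; exercise = 0.048193; V(1,0) = max -> 0.380586
  V(1,1) = exp(-r*dt) * [p*0.023806 + (1-p)*0.000000] = 0.011759; exercise = 0.000000; V(1,1) = max -> 0.011759
  V(0,0) = exp(-r*dt) * [p*0.380586 + (1-p)*0.011759] = 0.193936; exercise = 0.000000; V(0,0) = max -> 0.193936


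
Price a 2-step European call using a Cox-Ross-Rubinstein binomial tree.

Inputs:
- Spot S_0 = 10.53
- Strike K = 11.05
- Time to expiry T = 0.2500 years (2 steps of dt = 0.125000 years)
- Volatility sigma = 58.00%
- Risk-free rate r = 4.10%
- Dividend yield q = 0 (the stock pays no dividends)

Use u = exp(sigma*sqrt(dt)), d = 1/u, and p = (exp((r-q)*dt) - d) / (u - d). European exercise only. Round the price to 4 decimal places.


dt = T/N = 0.125000
u = exp(sigma*sqrt(dt)) = 1.227600; d = 1/u = 0.814598
p = (exp((r-q)*dt) - d) / (u - d) = 0.461355
Discount per step: exp(-r*dt) = 0.994888
Stock lattice S(k, i) with i counting down-moves:
  k=0: S(0,0) = 10.5300
  k=1: S(1,0) = 12.9266; S(1,1) = 8.5777
  k=2: S(2,0) = 15.8687; S(2,1) = 10.5300; S(2,2) = 6.9874
Terminal payoffs V(N, i) = max(S_T - K, 0):
  V(2,0) = 4.818726; V(2,1) = 0.000000; V(2,2) = 0.000000
Backward induction: V(k, i) = exp(-r*dt) * [p * V(k+1, i) + (1-p) * V(k+1, i+1)].
  V(1,0) = exp(-r*dt) * [p*4.818726 + (1-p)*0.000000] = 2.211777
  V(1,1) = exp(-r*dt) * [p*0.000000 + (1-p)*0.000000] = 0.000000
  V(0,0) = exp(-r*dt) * [p*2.211777 + (1-p)*0.000000] = 1.015197

Answer: Price = V(0,0) = 1.0152


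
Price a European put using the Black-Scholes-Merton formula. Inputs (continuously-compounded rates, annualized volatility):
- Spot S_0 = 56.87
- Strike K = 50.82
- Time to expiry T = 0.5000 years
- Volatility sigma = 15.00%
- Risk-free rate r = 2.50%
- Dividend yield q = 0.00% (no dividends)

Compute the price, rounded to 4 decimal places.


d1 = (ln(S/K) + (r - q + 0.5*sigma^2) * T) / (sigma * sqrt(T)) = 1.23133674
d2 = d1 - sigma * sqrt(T) = 1.12527072
exp(-rT) = 0.98757780; exp(-qT) = 1.00000000
P = K * exp(-rT) * N(-d2) - S_0 * exp(-qT) * N(-d1)
N(-d1) = 0.10909847; N(-d2) = 0.13023717
P = 50.8200 * 0.98757780 * 0.13023717 - 56.8700 * 1.00000000 * 0.10909847 = 0.3320

Answer: Price = 0.3320


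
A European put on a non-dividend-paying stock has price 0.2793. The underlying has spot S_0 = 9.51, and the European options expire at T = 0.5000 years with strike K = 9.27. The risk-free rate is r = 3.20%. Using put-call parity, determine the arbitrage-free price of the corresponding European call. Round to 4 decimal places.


Put-call parity: C - P = S_0 * exp(-qT) - K * exp(-rT).
S_0 * exp(-qT) = 9.5100 * 1.00000000 = 9.51000000
K * exp(-rT) = 9.2700 * 0.98412732 = 9.12286026
C = P + S*exp(-qT) - K*exp(-rT)
C = 0.2793 + 9.51000000 - 9.12286026 = 0.6664

Answer: Call price = 0.6664


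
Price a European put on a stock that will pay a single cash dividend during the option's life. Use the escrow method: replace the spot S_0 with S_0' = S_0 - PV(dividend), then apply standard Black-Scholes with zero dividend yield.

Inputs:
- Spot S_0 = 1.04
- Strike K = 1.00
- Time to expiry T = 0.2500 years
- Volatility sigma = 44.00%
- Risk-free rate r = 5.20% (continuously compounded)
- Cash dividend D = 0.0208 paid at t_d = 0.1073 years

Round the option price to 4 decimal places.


Answer: Price = 0.0727

Derivation:
PV(D) = D * exp(-r * t_d) = 0.0208 * 0.99443594 = 0.02068427
S_0' = S_0 - PV(D) = 1.0400 - 0.02068427 = 1.01931573
d1 = (ln(S_0'/K) + (r + sigma^2/2)*T) / (sigma*sqrt(T)) = 0.25605251
d2 = d1 - sigma*sqrt(T) = 0.03605251
exp(-rT) = 0.98708414
N(-d1) = 0.39895515; N(-d2) = 0.48562025
P = K * exp(-rT) * N(-d2) - S_0' * N(-d1) = 1.0000 * 0.98708414 * 0.48562025 - 1.01931573 * 0.39895515 = 0.0727


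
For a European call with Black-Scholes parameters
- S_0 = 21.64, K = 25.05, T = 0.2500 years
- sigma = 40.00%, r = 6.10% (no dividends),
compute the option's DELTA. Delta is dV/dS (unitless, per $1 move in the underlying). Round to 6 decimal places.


Answer: Delta = 0.289310

Derivation:
d1 = -0.5554018678; d2 = -0.7554018678
phi(d1) = 0.3419214829; exp(-qT) = 1.0000000000; exp(-rT) = 0.9848656924
N(d1) = 0.2893099077
Delta = exp(-qT) * N(d1) = 1.0000000000 * 0.2893099077 = 0.289310


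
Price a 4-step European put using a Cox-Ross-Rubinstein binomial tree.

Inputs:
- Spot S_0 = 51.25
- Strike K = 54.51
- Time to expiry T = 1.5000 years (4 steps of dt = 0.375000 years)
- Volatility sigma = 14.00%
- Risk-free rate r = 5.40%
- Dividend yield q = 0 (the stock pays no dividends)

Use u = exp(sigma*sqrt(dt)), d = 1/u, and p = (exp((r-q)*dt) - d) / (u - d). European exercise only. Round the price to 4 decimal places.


dt = T/N = 0.375000
u = exp(sigma*sqrt(dt)) = 1.089514; d = 1/u = 0.917840
p = (exp((r-q)*dt) - d) / (u - d) = 0.597738
Discount per step: exp(-r*dt) = 0.979954
Stock lattice S(k, i) with i counting down-moves:
  k=0: S(0,0) = 51.2500
  k=1: S(1,0) = 55.8376; S(1,1) = 47.0393
  k=2: S(2,0) = 60.8359; S(2,1) = 51.2500; S(2,2) = 43.1746
  k=3: S(3,0) = 66.2816; S(3,1) = 55.8376; S(3,2) = 47.0393; S(3,3) = 39.6273
  k=4: S(4,0) = 72.2147; S(4,1) = 60.8359; S(4,2) = 51.2500; S(4,3) = 43.1746; S(4,4) = 36.3716
Terminal payoffs V(N, i) = max(K - S_T, 0):
  V(4,0) = 0.000000; V(4,1) = 0.000000; V(4,2) = 3.260000; V(4,3) = 11.335444; V(4,4) = 18.138444
Backward induction: V(k, i) = exp(-r*dt) * [p * V(k+1, i) + (1-p) * V(k+1, i+1)].
  V(3,0) = exp(-r*dt) * [p*0.000000 + (1-p)*0.000000] = 0.000000
  V(3,1) = exp(-r*dt) * [p*0.000000 + (1-p)*3.260000] = 1.285085
  V(3,2) = exp(-r*dt) * [p*3.260000 + (1-p)*11.335444] = 6.377971
  V(3,3) = exp(-r*dt) * [p*11.335444 + (1-p)*18.138444] = 13.789937
  V(2,0) = exp(-r*dt) * [p*0.000000 + (1-p)*1.285085] = 0.506578
  V(2,1) = exp(-r*dt) * [p*1.285085 + (1-p)*6.377971] = 3.266928
  V(2,2) = exp(-r*dt) * [p*6.377971 + (1-p)*13.789937] = 9.171897
  V(1,0) = exp(-r*dt) * [p*0.506578 + (1-p)*3.266928] = 1.584547
  V(1,1) = exp(-r*dt) * [p*3.266928 + (1-p)*9.171897] = 5.529164
  V(0,0) = exp(-r*dt) * [p*1.584547 + (1-p)*5.529164] = 3.107742

Answer: Price = V(0,0) = 3.1077


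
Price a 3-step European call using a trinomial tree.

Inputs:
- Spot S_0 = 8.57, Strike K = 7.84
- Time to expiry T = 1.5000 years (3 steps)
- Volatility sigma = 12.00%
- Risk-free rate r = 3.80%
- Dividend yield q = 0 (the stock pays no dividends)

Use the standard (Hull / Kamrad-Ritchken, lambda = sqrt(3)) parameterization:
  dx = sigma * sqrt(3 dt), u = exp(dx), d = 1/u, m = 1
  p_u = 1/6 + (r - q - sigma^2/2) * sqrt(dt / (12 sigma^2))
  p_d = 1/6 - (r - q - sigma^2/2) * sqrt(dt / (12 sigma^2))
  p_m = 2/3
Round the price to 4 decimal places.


Answer: Price = V(0,0) = 1.2676

Derivation:
dt = T/N = 0.500000; dx = sigma*sqrt(3*dt) = 0.146969
u = exp(dx) = 1.158319; d = 1/u = 0.863320
p_u = 0.219059, p_m = 0.666667, p_d = 0.114275
Discount per step: exp(-r*dt) = 0.981179
Stock lattice S(k, j) with j the centered position index:
  k=0: S(0,+0) = 8.5700
  k=1: S(1,-1) = 7.3987; S(1,+0) = 8.5700; S(1,+1) = 9.9268
  k=2: S(2,-2) = 6.3874; S(2,-1) = 7.3987; S(2,+0) = 8.5700; S(2,+1) = 9.9268; S(2,+2) = 11.4984
  k=3: S(3,-3) = 5.5144; S(3,-2) = 6.3874; S(3,-1) = 7.3987; S(3,+0) = 8.5700; S(3,+1) = 9.9268; S(3,+2) = 11.4984; S(3,+3) = 13.3188
Terminal payoffs V(N, j) = max(S_T - K, 0):
  V(3,-3) = 0.000000; V(3,-2) = 0.000000; V(3,-1) = 0.000000; V(3,+0) = 0.730000; V(3,+1) = 2.086790; V(3,+2) = 3.658384; V(3,+3) = 5.478791
Backward induction: V(k, j) = exp(-r*dt) * [p_u * V(k+1, j+1) + p_m * V(k+1, j) + p_d * V(k+1, j-1)]
  V(2,-2) = exp(-r*dt) * [p_u*0.000000 + p_m*0.000000 + p_d*0.000000] = 0.000000
  V(2,-1) = exp(-r*dt) * [p_u*0.730000 + p_m*0.000000 + p_d*0.000000] = 0.156903
  V(2,+0) = exp(-r*dt) * [p_u*2.086790 + p_m*0.730000 + p_d*0.000000] = 0.926033
  V(2,+1) = exp(-r*dt) * [p_u*3.658384 + p_m*2.086790 + p_d*0.730000] = 2.233178
  V(2,+2) = exp(-r*dt) * [p_u*5.478791 + p_m*3.658384 + p_d*2.086790] = 3.804588
  V(1,-1) = exp(-r*dt) * [p_u*0.926033 + p_m*0.156903 + p_d*0.000000] = 0.301671
  V(1,+0) = exp(-r*dt) * [p_u*2.233178 + p_m*0.926033 + p_d*0.156903] = 1.103319
  V(1,+1) = exp(-r*dt) * [p_u*3.804588 + p_m*2.233178 + p_d*0.926033] = 2.382338
  V(0,+0) = exp(-r*dt) * [p_u*2.382338 + p_m*1.103319 + p_d*0.301671] = 1.267576
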